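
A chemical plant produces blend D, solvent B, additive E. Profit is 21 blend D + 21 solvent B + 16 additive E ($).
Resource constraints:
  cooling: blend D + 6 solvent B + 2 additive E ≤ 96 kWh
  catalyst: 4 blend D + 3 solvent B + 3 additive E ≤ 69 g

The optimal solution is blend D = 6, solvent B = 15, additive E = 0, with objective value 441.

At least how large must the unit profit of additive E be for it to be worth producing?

17

At the optimum: cooling uses 96 of 96 (binding); catalyst uses 69 of 69 (binding).
The binding rows give the dual system: 1·y_cooling + 4·y_catalyst = 21 and 6·y_cooling + 3·y_catalyst = 21.
Solving: y_cooling = 1, y_catalyst = 5.
additive E enters the basis when its profit ≥ yᵀa₃ = 1·2 + 5·3 = 17.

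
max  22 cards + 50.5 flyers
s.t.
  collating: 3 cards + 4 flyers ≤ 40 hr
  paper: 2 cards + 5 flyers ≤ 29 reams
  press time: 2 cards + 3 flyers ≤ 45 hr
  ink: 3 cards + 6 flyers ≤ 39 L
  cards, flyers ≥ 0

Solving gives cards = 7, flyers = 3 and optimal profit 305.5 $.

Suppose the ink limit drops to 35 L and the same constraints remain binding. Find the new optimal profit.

Check each constraint at x*: collating 33/40 (slack 7); paper 29/29 (tight); press time 23/45 (slack 22); ink 39/39 (tight).
Slack constraints have shadow price 0 (complementary slackness).
Dual feasibility on the basic columns requires 2·y_paper + 3·y_ink = 22, 5·y_paper + 6·y_ink = 50.5.
Solving: y_paper = 6.5, y_ink = 3.
Δz = y_ink·Δb = 3 × (-4) = -12, so new z* = 305.5 − 12 = 293.5.

293.5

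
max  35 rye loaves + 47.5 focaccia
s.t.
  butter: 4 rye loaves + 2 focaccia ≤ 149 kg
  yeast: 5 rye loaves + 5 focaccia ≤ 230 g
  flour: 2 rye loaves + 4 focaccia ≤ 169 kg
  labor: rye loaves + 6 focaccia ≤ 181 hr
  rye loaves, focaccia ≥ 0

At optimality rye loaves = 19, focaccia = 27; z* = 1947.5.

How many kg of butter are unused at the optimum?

19

butter used = 4·19 + 2·27 = 130; slack = 149 − 130 = 19.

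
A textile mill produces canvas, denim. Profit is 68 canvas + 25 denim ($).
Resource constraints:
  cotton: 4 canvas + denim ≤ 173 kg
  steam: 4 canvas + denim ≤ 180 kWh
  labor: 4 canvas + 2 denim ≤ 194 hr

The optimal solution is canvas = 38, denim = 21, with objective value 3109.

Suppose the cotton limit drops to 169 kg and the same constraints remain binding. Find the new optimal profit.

Check each constraint at x*: cotton 173/173 (tight); steam 173/180 (slack 7); labor 194/194 (tight).
By complementary slackness, y = 0 for the non-binding constraint.
Dual feasibility on the basic columns requires 4·y_cotton + 4·y_labor = 68, 1·y_cotton + 2·y_labor = 25.
Solving: y_cotton = 9, y_labor = 8.
Δz = y_cotton·Δb = 9 × (-4) = -36, so new z* = 3109 − 36 = 3073.

3073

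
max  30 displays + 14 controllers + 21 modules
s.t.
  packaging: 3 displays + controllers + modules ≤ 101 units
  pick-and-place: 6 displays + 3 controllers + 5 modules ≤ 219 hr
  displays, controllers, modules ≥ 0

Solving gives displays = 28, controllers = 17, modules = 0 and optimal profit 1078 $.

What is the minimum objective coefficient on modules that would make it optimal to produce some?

22

Check each constraint at x*: packaging 101/101 (tight); pick-and-place 219/219 (tight).
From A_Bᵀ y = c: 3·y_packaging + 6·y_pick-and-place = 30; 1·y_packaging + 3·y_pick-and-place = 14.
Solving: y_packaging = 2, y_pick-and-place = 4.
modules enters the basis when its profit ≥ yᵀa₃ = 2·1 + 4·5 = 22.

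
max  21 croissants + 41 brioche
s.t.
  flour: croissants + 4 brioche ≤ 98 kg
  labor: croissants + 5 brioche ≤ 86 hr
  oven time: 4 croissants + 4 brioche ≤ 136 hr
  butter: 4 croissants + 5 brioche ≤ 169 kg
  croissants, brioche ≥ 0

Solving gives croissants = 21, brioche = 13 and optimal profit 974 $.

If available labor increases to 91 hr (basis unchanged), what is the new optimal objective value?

999

Check each constraint at x*: flour 73/98 (slack 25); labor 86/86 (tight); oven time 136/136 (tight); butter 149/169 (slack 20).
By complementary slackness, y = 0 for the non-binding constraints.
The binding rows give the dual system: 1·y_labor + 4·y_oven time = 21 and 5·y_labor + 4·y_oven time = 41.
→ y_labor = 5 and y_oven time = 4.
Δz = y_labor·Δb = 5 × (5) = 25, so new z* = 974 + 25 = 999.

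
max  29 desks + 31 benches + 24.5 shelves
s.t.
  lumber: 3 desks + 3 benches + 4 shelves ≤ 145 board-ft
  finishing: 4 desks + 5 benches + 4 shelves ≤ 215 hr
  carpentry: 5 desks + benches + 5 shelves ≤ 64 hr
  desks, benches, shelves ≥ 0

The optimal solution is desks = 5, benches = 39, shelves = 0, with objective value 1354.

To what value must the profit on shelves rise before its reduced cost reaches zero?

Check each constraint at x*: lumber 132/145 (slack 13); finishing 215/215 (tight); carpentry 64/64 (tight).
Since lumber is not tight, its dual is 0.
From A_Bᵀ y = c: 4·y_finishing + 5·y_carpentry = 29; 5·y_finishing + 1·y_carpentry = 31.
This yields shadow prices y_finishing = 6, y_carpentry = 1.
shelves enters the basis when its profit ≥ yᵀa₃ = 6·4 + 1·5 = 29.

29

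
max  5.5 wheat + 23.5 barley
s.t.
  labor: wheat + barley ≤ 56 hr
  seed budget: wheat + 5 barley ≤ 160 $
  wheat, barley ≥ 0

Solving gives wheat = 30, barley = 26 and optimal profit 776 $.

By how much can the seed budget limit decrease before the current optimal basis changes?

104

Binding constraints: labor, seed budget. The basis is B = [[1,1],[1,5]] with det 4.
Per unit decrease in seed budget, x* moves by d = (0.25, -0.25).
The basis stays optimal until barley reaches 0; allowable decrease = 104 $.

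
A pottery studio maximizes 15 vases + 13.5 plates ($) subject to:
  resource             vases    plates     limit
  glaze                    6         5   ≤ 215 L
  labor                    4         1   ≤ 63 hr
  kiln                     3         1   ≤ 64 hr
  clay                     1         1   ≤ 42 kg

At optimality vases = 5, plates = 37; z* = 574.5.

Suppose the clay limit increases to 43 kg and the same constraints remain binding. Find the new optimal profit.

580.5

Binding: glaze and clay. Non-binding: labor (6 unused), kiln (12 unused).
By complementary slackness, y = 0 for the non-binding constraints.
The binding rows give the dual system: 6·y_glaze + 1·y_clay = 15 and 5·y_glaze + 1·y_clay = 13.5.
Solving: y_glaze = 1.5, y_clay = 6.
Δz = y_clay·Δb = 6 × (1) = 6, so new z* = 574.5 + 6 = 580.5.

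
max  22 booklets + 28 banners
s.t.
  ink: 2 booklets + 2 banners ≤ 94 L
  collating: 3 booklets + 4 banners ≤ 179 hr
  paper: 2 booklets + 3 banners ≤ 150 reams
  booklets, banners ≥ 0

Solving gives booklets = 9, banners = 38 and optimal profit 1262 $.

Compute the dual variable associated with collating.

Check each constraint at x*: ink 94/94 (tight); collating 179/179 (tight); paper 132/150 (slack 18).
Slack constraints have shadow price 0 (complementary slackness).
The binding rows give the dual system: 2·y_ink + 3·y_collating = 22 and 2·y_ink + 4·y_collating = 28.
Solving: y_ink = 2, y_collating = 6.
Shadow price of collating = 6.

6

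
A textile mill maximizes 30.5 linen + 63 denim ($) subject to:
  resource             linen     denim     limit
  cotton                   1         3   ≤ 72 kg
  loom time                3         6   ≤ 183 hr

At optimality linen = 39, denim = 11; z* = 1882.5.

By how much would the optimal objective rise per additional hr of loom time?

Check each constraint at x*: cotton 72/72 (tight); loom time 183/183 (tight).
From A_Bᵀ y = c: 1·y_cotton + 3·y_loom time = 30.5; 3·y_cotton + 6·y_loom time = 63.
→ y_cotton = 2 and y_loom time = 9.5.
Shadow price of loom time = 9.5.

9.5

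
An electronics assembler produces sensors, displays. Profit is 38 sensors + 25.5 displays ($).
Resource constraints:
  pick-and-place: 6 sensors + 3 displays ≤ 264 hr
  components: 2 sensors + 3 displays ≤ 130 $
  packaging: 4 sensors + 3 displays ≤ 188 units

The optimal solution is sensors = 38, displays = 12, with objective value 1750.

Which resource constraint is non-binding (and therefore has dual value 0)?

components

pick-and-place: 264/264 (binding)
components: 112/130 (slack 18)
packaging: 188/188 (binding)
By complementary slackness, a constraint with positive slack has shadow price 0 → components.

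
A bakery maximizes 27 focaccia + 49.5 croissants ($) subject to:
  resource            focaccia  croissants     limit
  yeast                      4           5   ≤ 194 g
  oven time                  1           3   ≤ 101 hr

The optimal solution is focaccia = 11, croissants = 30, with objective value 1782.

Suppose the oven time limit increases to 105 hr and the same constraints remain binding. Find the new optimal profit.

1818

Check each constraint at x*: yeast 194/194 (tight); oven time 101/101 (tight).
The binding rows give the dual system: 4·y_yeast + 1·y_oven time = 27 and 5·y_yeast + 3·y_oven time = 49.5.
→ y_yeast = 4.5 and y_oven time = 9.
Δz = y_oven time·Δb = 9 × (4) = 36, so new z* = 1782 + 36 = 1818.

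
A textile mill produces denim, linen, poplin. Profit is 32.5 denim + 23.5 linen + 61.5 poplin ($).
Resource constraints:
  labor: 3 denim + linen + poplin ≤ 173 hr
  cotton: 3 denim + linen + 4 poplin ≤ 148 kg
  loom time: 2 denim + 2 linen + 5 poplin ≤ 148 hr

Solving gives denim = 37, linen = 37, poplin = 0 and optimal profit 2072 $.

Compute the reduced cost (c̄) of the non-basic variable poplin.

At the optimum: labor uses 148 of 173 (slack = 25); cotton uses 148 of 148 (binding); loom time uses 148 of 148 (binding).
Since labor is not tight, its dual is 0.
Dual feasibility on the basic columns requires 3·y_cotton + 2·y_loom time = 32.5, 1·y_cotton + 2·y_loom time = 23.5.
→ y_cotton = 4.5 and y_loom time = 9.5.
Reduced cost of poplin: c₃ − yᵀa₃ = 61.5 − (4.5·4 + 9.5·5) = 61.5 − 65.5 = -4.

-4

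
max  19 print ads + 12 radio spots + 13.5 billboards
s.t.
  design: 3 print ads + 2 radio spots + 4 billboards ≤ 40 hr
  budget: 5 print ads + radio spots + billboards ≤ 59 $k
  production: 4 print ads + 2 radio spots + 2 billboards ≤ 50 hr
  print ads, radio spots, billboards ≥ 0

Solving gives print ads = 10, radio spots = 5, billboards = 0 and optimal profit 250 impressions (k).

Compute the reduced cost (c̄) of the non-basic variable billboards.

Binding: design and production. Non-binding: budget (4 unused).
Since budget is not tight, its dual is 0.
From A_Bᵀ y = c: 3·y_design + 4·y_production = 19; 2·y_design + 2·y_production = 12.
This yields shadow prices y_design = 5, y_production = 1.
Reduced cost of billboards: c₃ − yᵀa₃ = 13.5 − (5·4 + 1·2) = 13.5 − 22 = -8.5.

-8.5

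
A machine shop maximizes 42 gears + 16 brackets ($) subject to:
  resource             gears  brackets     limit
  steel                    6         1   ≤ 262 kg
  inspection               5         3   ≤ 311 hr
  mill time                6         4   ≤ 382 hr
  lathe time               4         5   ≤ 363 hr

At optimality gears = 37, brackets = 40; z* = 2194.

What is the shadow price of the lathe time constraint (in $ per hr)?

At the optimum: steel uses 262 of 262 (binding); inspection uses 305 of 311 (slack = 6); mill time uses 382 of 382 (binding); lathe time uses 348 of 363 (slack = 15).
By complementary slackness, y = 0 for the non-binding constraints.
The binding rows give the dual system: 6·y_steel + 6·y_mill time = 42 and 1·y_steel + 4·y_mill time = 16.
Solving: y_steel = 4, y_mill time = 3.
Shadow price of lathe time = 0.

0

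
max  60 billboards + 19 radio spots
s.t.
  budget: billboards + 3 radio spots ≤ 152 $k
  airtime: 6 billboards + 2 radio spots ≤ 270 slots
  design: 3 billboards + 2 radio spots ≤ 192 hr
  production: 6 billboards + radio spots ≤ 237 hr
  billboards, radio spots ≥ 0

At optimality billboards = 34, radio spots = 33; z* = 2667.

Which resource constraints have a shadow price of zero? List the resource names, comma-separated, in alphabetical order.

budget, design

budget: 133/152 (slack 19)
airtime: 270/270 (binding)
design: 168/192 (slack 24)
production: 237/237 (binding)
By complementary slackness, a constraint with positive slack has shadow price 0 → budget, design.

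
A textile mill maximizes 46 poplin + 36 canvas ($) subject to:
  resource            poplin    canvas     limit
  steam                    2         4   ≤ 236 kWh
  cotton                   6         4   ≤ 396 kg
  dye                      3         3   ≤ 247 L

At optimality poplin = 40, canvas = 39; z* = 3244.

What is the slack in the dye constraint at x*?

10

dye used = 3·40 + 3·39 = 237; slack = 247 − 237 = 10.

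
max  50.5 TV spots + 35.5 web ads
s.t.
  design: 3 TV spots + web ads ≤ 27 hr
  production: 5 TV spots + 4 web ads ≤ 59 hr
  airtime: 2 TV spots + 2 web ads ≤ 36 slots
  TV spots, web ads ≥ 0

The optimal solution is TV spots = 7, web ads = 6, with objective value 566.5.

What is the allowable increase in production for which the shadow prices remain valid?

17.5

Binding constraints: design, production. The basis is B = [[3,1],[5,4]] with det 7.
Per unit increase in production, x* moves by d = (-0.1429, 0.4286).
The basis stays optimal until airtime becomes binding; allowable increase = 17.5 hr.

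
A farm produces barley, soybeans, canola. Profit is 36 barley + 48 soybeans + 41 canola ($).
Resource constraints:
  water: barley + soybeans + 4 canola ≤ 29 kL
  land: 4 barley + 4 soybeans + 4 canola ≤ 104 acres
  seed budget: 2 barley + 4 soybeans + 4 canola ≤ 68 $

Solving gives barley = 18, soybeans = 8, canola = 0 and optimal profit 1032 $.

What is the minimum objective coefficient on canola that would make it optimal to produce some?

48

At the optimum: water uses 26 of 29 (slack = 3); land uses 104 of 104 (binding); seed budget uses 68 of 68 (binding).
Slack constraints have shadow price 0 (complementary slackness).
The binding rows give the dual system: 4·y_land + 2·y_seed budget = 36 and 4·y_land + 4·y_seed budget = 48.
This yields shadow prices y_land = 6, y_seed budget = 6.
canola enters the basis when its profit ≥ yᵀa₃ = 6·4 + 6·4 = 48.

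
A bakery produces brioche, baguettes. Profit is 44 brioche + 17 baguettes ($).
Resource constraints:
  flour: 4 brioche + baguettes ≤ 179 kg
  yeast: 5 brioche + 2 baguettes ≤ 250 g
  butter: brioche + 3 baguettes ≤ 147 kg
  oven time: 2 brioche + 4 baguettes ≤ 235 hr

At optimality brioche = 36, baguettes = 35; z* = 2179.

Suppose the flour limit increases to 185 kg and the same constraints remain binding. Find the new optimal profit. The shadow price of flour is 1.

Δb = 6, so new z* = 2179 + (1)·(6) = 2179 + 6 = 2185.

2185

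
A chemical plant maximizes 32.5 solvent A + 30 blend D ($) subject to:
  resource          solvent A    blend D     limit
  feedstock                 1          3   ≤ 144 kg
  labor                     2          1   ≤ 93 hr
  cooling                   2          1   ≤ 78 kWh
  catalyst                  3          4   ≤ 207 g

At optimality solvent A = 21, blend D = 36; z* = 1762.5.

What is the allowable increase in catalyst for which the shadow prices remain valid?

Binding constraints: cooling, catalyst. The basis is B = [[2,1],[3,4]] with det 5.
Per unit increase in catalyst, x* moves by d = (-0.2, 0.4).
The basis stays optimal until feedstock becomes binding; allowable increase = 15 g.

15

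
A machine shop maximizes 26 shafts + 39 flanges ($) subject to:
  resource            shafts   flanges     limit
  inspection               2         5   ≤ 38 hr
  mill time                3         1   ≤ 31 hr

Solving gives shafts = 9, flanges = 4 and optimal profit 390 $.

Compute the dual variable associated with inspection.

7

At the optimum: inspection uses 38 of 38 (binding); mill time uses 31 of 31 (binding).
The binding rows give the dual system: 2·y_inspection + 3·y_mill time = 26 and 5·y_inspection + 1·y_mill time = 39.
Solving: y_inspection = 7, y_mill time = 4.
Shadow price of inspection = 7.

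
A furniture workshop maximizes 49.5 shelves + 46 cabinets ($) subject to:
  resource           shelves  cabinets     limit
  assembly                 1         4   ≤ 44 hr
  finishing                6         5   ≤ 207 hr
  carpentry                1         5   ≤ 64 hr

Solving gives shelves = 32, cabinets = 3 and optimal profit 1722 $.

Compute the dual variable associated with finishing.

8

At the optimum: assembly uses 44 of 44 (binding); finishing uses 207 of 207 (binding); carpentry uses 47 of 64 (slack = 17).
Slack constraints have shadow price 0 (complementary slackness).
Dual feasibility on the basic columns requires 1·y_assembly + 6·y_finishing = 49.5, 4·y_assembly + 5·y_finishing = 46.
→ y_assembly = 1.5 and y_finishing = 8.
Shadow price of finishing = 8.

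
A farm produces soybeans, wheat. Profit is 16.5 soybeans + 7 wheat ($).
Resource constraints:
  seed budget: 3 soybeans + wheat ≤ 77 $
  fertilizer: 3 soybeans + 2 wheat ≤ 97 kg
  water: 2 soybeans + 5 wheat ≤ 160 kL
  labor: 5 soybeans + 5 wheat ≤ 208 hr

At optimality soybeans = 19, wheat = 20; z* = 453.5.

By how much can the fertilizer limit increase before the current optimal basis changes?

Binding constraints: seed budget, fertilizer. The basis is B = [[3,1],[3,2]] with det 3.
Per unit increase in fertilizer, x* moves by d = (-0.3333, 1).
The basis stays optimal until labor becomes binding; allowable increase = 3.9 kg.

3.9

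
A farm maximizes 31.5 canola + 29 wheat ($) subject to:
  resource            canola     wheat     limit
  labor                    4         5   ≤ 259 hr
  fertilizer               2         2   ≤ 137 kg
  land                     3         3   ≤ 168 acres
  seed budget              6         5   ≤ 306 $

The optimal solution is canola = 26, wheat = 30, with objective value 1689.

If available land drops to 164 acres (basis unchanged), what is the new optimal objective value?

1667

At the optimum: labor uses 254 of 259 (slack = 5); fertilizer uses 112 of 137 (slack = 25); land uses 168 of 168 (binding); seed budget uses 306 of 306 (binding).
By complementary slackness, y = 0 for the non-binding constraints.
Dual feasibility on the basic columns requires 3·y_land + 6·y_seed budget = 31.5, 3·y_land + 5·y_seed budget = 29.
This yields shadow prices y_land = 5.5, y_seed budget = 2.5.
Δz = y_land·Δb = 5.5 × (-4) = -22, so new z* = 1689 − 22 = 1667.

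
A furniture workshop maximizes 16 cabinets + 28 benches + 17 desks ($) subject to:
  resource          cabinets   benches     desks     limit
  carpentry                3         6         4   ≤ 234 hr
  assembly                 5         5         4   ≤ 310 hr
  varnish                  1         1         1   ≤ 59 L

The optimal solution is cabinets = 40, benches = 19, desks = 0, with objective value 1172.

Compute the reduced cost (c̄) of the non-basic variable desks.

-3

At the optimum: carpentry uses 234 of 234 (binding); assembly uses 295 of 310 (slack = 15); varnish uses 59 of 59 (binding).
By complementary slackness, y = 0 for the non-binding constraint.
The binding rows give the dual system: 3·y_carpentry + 1·y_varnish = 16 and 6·y_carpentry + 1·y_varnish = 28.
Solving: y_carpentry = 4, y_varnish = 4.
Reduced cost of desks: c₃ − yᵀa₃ = 17 − (4·4 + 4·1) = 17 − 20 = -3.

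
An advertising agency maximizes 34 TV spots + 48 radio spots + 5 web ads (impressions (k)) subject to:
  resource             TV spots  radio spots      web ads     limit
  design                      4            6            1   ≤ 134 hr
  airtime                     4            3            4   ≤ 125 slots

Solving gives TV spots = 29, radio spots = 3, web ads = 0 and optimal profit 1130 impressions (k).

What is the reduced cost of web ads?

-6.5

At the optimum: design uses 134 of 134 (binding); airtime uses 125 of 125 (binding).
Dual feasibility on the basic columns requires 4·y_design + 4·y_airtime = 34, 6·y_design + 3·y_airtime = 48.
This yields shadow prices y_design = 7.5, y_airtime = 1.
Reduced cost of web ads: c₃ − yᵀa₃ = 5 − (7.5·1 + 1·4) = 5 − 11.5 = -6.5.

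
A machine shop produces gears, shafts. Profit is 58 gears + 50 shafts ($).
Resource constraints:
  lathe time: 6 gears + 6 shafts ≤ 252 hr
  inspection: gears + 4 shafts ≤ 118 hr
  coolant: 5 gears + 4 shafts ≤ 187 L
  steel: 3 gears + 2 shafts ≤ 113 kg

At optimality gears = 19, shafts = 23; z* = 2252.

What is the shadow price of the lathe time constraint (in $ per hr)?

3

Check each constraint at x*: lathe time 252/252 (tight); inspection 111/118 (slack 7); coolant 187/187 (tight); steel 103/113 (slack 10).
By complementary slackness, y = 0 for the non-binding constraints.
Dual feasibility on the basic columns requires 6·y_lathe time + 5·y_coolant = 58, 6·y_lathe time + 4·y_coolant = 50.
→ y_lathe time = 3 and y_coolant = 8.
Shadow price of lathe time = 3.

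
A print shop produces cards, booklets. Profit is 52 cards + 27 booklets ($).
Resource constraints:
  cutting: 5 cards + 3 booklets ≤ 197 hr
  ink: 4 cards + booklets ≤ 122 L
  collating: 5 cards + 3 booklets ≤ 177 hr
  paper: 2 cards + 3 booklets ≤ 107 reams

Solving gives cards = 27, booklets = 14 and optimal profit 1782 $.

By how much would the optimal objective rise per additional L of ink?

Check each constraint at x*: cutting 177/197 (slack 20); ink 122/122 (tight); collating 177/177 (tight); paper 96/107 (slack 11).
Since cutting, paper are not tight, their duals are 0.
From A_Bᵀ y = c: 4·y_ink + 5·y_collating = 52; 1·y_ink + 3·y_collating = 27.
→ y_ink = 3 and y_collating = 8.
Shadow price of ink = 3.

3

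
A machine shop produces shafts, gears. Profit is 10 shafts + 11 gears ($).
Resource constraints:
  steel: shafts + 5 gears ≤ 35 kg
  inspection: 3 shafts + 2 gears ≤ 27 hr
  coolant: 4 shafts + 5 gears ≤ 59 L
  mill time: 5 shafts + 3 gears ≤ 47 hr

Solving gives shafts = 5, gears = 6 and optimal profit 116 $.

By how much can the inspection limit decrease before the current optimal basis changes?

13

Binding constraints: steel, inspection. The basis is B = [[1,5],[3,2]] with det -13.
Per unit decrease in inspection, x* moves by d = (-0.3846, 0.0769).
The basis stays optimal until shafts reaches 0; allowable decrease = 13 hr.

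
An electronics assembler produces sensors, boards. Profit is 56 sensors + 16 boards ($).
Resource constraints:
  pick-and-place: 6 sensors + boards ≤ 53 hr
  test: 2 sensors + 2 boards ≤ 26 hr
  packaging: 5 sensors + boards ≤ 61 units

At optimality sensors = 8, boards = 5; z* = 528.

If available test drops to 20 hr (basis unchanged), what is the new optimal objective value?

504

Binding: pick-and-place and test. Non-binding: packaging (16 unused).
Slack constraints have shadow price 0 (complementary slackness).
From A_Bᵀ y = c: 6·y_pick-and-place + 2·y_test = 56; 1·y_pick-and-place + 2·y_test = 16.
Solving: y_pick-and-place = 8, y_test = 4.
Δz = y_test·Δb = 4 × (-6) = -24, so new z* = 528 − 24 = 504.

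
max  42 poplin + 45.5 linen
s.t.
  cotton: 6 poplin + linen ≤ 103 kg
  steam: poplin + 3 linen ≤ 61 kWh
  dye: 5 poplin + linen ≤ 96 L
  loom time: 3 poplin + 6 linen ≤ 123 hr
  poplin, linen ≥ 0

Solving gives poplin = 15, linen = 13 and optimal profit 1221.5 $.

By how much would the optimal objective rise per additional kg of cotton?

3.5

At the optimum: cotton uses 103 of 103 (binding); steam uses 54 of 61 (slack = 7); dye uses 88 of 96 (slack = 8); loom time uses 123 of 123 (binding).
Since steam, dye are not tight, their duals are 0.
The binding rows give the dual system: 6·y_cotton + 3·y_loom time = 42 and 1·y_cotton + 6·y_loom time = 45.5.
→ y_cotton = 3.5 and y_loom time = 7.
Shadow price of cotton = 3.5.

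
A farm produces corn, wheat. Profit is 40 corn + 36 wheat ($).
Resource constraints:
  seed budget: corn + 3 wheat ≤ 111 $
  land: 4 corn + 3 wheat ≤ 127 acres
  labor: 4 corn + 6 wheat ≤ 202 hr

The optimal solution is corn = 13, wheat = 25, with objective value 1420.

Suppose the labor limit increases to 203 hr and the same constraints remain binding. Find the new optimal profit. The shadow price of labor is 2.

1422

Δb = 1, so new z* = 1420 + (2)·(1) = 1420 + 2 = 1422.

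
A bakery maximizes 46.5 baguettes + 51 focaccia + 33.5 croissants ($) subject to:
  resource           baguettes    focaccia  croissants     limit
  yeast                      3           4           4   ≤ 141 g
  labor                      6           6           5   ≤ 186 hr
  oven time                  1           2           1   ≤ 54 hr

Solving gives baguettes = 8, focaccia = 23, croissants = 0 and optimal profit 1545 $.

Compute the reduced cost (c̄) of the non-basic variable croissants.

Check each constraint at x*: yeast 116/141 (slack 25); labor 186/186 (tight); oven time 54/54 (tight).
Slack constraints have shadow price 0 (complementary slackness).
Dual feasibility on the basic columns requires 6·y_labor + 1·y_oven time = 46.5, 6·y_labor + 2·y_oven time = 51.
Solving: y_labor = 7, y_oven time = 4.5.
Reduced cost of croissants: c₃ − yᵀa₃ = 33.5 − (7·5 + 4.5·1) = 33.5 − 39.5 = -6.

-6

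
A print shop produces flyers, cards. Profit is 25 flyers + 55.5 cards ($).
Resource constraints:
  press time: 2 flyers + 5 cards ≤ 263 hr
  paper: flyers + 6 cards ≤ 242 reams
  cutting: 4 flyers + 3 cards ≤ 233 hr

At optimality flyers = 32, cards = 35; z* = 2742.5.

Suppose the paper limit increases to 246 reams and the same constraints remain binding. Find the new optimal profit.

2770.5

Binding: paper and cutting. Non-binding: press time (24 unused).
Since press time is not tight, its dual is 0.
The binding rows give the dual system: 1·y_paper + 4·y_cutting = 25 and 6·y_paper + 3·y_cutting = 55.5.
→ y_paper = 7 and y_cutting = 4.5.
Δz = y_paper·Δb = 7 × (4) = 28, so new z* = 2742.5 + 28 = 2770.5.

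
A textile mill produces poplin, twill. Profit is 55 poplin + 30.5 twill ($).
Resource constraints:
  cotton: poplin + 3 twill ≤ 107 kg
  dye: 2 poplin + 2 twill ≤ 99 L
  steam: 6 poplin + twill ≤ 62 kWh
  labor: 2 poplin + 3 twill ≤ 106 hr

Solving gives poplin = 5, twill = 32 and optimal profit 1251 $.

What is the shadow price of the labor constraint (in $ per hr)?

Check each constraint at x*: cotton 101/107 (slack 6); dye 74/99 (slack 25); steam 62/62 (tight); labor 106/106 (tight).
Since cotton, dye are not tight, their duals are 0.
The binding rows give the dual system: 6·y_steam + 2·y_labor = 55 and 1·y_steam + 3·y_labor = 30.5.
→ y_steam = 6.5 and y_labor = 8.
Shadow price of labor = 8.

8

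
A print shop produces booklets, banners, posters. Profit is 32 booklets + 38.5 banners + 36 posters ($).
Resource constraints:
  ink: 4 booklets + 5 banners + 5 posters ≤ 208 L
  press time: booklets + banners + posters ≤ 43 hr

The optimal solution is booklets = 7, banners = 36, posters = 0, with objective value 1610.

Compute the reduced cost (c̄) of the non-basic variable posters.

At the optimum: ink uses 208 of 208 (binding); press time uses 43 of 43 (binding).
Dual feasibility on the basic columns requires 4·y_ink + 1·y_press time = 32, 5·y_ink + 1·y_press time = 38.5.
→ y_ink = 6.5 and y_press time = 6.
Reduced cost of posters: c₃ − yᵀa₃ = 36 − (6.5·5 + 6·1) = 36 − 38.5 = -2.5.

-2.5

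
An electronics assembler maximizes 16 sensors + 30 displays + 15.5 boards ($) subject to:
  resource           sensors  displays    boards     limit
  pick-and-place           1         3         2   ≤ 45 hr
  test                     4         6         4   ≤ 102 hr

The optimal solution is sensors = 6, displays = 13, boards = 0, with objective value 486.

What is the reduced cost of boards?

Check each constraint at x*: pick-and-place 45/45 (tight); test 102/102 (tight).
Dual feasibility on the basic columns requires 1·y_pick-and-place + 4·y_test = 16, 3·y_pick-and-place + 6·y_test = 30.
This yields shadow prices y_pick-and-place = 4, y_test = 3.
Reduced cost of boards: c₃ − yᵀa₃ = 15.5 − (4·2 + 3·4) = 15.5 − 20 = -4.5.

-4.5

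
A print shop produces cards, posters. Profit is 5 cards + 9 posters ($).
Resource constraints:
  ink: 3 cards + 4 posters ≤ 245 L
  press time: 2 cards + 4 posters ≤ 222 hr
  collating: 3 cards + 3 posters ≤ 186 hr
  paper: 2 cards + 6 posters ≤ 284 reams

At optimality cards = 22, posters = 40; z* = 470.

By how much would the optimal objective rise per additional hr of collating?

1

At the optimum: ink uses 226 of 245 (slack = 19); press time uses 204 of 222 (slack = 18); collating uses 186 of 186 (binding); paper uses 284 of 284 (binding).
Since ink, press time are not tight, their duals are 0.
The binding rows give the dual system: 3·y_collating + 2·y_paper = 5 and 3·y_collating + 6·y_paper = 9.
This yields shadow prices y_collating = 1, y_paper = 1.
Shadow price of collating = 1.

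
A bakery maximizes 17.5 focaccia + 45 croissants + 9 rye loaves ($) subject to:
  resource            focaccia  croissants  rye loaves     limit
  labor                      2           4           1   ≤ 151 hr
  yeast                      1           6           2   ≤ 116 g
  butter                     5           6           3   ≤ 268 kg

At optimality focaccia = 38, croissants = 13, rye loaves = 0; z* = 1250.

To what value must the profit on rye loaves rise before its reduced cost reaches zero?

17.5

At the optimum: labor uses 128 of 151 (slack = 23); yeast uses 116 of 116 (binding); butter uses 268 of 268 (binding).
Since labor is not tight, its dual is 0.
From A_Bᵀ y = c: 1·y_yeast + 5·y_butter = 17.5; 6·y_yeast + 6·y_butter = 45.
→ y_yeast = 5 and y_butter = 2.5.
rye loaves enters the basis when its profit ≥ yᵀa₃ = 5·2 + 2.5·3 = 17.5.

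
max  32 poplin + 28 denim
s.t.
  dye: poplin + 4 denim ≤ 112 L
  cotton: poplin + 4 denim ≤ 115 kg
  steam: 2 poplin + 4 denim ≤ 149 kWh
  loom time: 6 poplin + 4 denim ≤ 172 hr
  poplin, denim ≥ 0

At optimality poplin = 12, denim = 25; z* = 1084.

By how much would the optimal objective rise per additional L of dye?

2

Check each constraint at x*: dye 112/112 (tight); cotton 112/115 (slack 3); steam 124/149 (slack 25); loom time 172/172 (tight).
Since cotton, steam are not tight, their duals are 0.
Dual feasibility on the basic columns requires 1·y_dye + 6·y_loom time = 32, 4·y_dye + 4·y_loom time = 28.
Solving: y_dye = 2, y_loom time = 5.
Shadow price of dye = 2.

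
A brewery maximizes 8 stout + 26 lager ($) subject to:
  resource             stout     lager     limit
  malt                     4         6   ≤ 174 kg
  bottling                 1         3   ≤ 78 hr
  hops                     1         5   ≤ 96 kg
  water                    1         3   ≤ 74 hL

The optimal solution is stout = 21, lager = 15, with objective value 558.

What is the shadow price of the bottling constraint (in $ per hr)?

At the optimum: malt uses 174 of 174 (binding); bottling uses 66 of 78 (slack = 12); hops uses 96 of 96 (binding); water uses 66 of 74 (slack = 8).
Since bottling, water are not tight, their duals are 0.
The binding rows give the dual system: 4·y_malt + 1·y_hops = 8 and 6·y_malt + 5·y_hops = 26.
Solving: y_malt = 1, y_hops = 4.
Shadow price of bottling = 0.

0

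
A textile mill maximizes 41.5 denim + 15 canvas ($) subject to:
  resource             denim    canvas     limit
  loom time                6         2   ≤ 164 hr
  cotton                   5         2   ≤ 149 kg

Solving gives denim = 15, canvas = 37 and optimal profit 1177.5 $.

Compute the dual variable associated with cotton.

3.5

At the optimum: loom time uses 164 of 164 (binding); cotton uses 149 of 149 (binding).
From A_Bᵀ y = c: 6·y_loom time + 5·y_cotton = 41.5; 2·y_loom time + 2·y_cotton = 15.
→ y_loom time = 4 and y_cotton = 3.5.
Shadow price of cotton = 3.5.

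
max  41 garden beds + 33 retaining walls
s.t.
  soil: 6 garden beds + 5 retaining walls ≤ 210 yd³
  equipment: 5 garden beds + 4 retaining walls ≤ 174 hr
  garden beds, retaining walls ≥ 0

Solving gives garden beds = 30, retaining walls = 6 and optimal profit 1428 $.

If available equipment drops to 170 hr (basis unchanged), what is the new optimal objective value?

1400

Check each constraint at x*: soil 210/210 (tight); equipment 174/174 (tight).
Dual feasibility on the basic columns requires 6·y_soil + 5·y_equipment = 41, 5·y_soil + 4·y_equipment = 33.
Solving: y_soil = 1, y_equipment = 7.
Δz = y_equipment·Δb = 7 × (-4) = -28, so new z* = 1428 − 28 = 1400.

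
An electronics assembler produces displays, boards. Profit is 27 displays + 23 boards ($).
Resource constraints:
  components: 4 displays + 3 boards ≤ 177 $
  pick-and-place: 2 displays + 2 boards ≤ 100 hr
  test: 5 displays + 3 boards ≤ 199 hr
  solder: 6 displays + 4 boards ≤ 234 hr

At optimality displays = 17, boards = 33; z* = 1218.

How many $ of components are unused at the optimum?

components used = 4·17 + 3·33 = 167; slack = 177 − 167 = 10.

10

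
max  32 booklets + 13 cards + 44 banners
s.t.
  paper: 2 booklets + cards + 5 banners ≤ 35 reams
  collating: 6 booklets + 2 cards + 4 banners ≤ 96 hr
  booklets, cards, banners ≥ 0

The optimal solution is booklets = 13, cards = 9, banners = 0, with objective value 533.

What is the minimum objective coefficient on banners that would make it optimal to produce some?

47

Check each constraint at x*: paper 35/35 (tight); collating 96/96 (tight).
The binding rows give the dual system: 2·y_paper + 6·y_collating = 32 and 1·y_paper + 2·y_collating = 13.
→ y_paper = 7 and y_collating = 3.
banners enters the basis when its profit ≥ yᵀa₃ = 7·5 + 3·4 = 47.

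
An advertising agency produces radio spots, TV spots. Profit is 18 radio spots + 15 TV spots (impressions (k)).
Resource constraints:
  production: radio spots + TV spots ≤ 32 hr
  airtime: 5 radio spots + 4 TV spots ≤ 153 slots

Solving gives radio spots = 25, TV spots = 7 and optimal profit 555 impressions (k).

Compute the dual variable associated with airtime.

Both production and airtime are binding at x*.
Dual feasibility on the basic columns requires 1·y_production + 5·y_airtime = 18, 1·y_production + 4·y_airtime = 15.
Solving: y_production = 3, y_airtime = 3.
Shadow price of airtime = 3.

3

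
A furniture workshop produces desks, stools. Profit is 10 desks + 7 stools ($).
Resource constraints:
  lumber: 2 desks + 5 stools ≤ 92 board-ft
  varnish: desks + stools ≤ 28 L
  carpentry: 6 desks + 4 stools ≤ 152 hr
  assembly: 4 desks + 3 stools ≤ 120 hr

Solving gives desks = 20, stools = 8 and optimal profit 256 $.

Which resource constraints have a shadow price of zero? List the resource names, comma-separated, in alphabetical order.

lumber: 80/92 (slack 12)
varnish: 28/28 (binding)
carpentry: 152/152 (binding)
assembly: 104/120 (slack 16)
By complementary slackness, a constraint with positive slack has shadow price 0 → assembly, lumber.

assembly, lumber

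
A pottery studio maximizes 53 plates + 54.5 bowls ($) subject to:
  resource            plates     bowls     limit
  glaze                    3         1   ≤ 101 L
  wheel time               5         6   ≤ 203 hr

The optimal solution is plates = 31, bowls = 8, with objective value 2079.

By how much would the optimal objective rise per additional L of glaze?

At the optimum: glaze uses 101 of 101 (binding); wheel time uses 203 of 203 (binding).
The binding rows give the dual system: 3·y_glaze + 5·y_wheel time = 53 and 1·y_glaze + 6·y_wheel time = 54.5.
Solving: y_glaze = 3.5, y_wheel time = 8.5.
Shadow price of glaze = 3.5.

3.5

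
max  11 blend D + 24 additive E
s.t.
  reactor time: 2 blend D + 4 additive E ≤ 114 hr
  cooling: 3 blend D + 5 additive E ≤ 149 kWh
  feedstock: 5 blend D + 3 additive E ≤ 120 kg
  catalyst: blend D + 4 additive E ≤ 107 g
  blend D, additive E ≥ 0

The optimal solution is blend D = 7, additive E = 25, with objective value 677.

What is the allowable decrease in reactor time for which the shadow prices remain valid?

Binding constraints: reactor time, catalyst. The basis is B = [[2,4],[1,4]] with det 4.
Per unit decrease in reactor time, x* moves by d = (-1, 0.25).
The basis stays optimal until blend D reaches 0; allowable decrease = 7 hr.

7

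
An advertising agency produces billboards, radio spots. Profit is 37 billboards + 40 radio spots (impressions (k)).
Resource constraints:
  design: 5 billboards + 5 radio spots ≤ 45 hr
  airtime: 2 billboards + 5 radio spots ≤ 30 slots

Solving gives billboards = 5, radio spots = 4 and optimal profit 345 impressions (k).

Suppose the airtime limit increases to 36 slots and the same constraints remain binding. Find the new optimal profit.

351

Check each constraint at x*: design 45/45 (tight); airtime 30/30 (tight).
The binding rows give the dual system: 5·y_design + 2·y_airtime = 37 and 5·y_design + 5·y_airtime = 40.
→ y_design = 7 and y_airtime = 1.
Δz = y_airtime·Δb = 1 × (6) = 6, so new z* = 345 + 6 = 351.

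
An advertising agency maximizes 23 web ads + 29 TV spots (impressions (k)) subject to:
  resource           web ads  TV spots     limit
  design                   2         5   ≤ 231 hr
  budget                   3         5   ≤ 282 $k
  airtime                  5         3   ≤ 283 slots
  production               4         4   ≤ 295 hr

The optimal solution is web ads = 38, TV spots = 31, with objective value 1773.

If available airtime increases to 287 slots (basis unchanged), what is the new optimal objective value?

1785

Check each constraint at x*: design 231/231 (tight); budget 269/282 (slack 13); airtime 283/283 (tight); production 276/295 (slack 19).
By complementary slackness, y = 0 for the non-binding constraints.
Dual feasibility on the basic columns requires 2·y_design + 5·y_airtime = 23, 5·y_design + 3·y_airtime = 29.
Solving: y_design = 4, y_airtime = 3.
Δz = y_airtime·Δb = 3 × (4) = 12, so new z* = 1773 + 12 = 1785.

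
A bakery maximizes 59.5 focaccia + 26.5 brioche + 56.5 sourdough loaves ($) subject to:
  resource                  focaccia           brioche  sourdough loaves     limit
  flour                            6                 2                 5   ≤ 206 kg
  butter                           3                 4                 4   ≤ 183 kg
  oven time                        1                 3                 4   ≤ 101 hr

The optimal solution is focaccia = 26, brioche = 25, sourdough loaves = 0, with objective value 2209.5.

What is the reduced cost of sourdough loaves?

-1

Binding: flour and oven time. Non-binding: butter (5 unused).
By complementary slackness, y = 0 for the non-binding constraint.
Dual feasibility on the basic columns requires 6·y_flour + 1·y_oven time = 59.5, 2·y_flour + 3·y_oven time = 26.5.
Solving: y_flour = 9.5, y_oven time = 2.5.
Reduced cost of sourdough loaves: c₃ − yᵀa₃ = 56.5 − (9.5·5 + 2.5·4) = 56.5 − 57.5 = -1.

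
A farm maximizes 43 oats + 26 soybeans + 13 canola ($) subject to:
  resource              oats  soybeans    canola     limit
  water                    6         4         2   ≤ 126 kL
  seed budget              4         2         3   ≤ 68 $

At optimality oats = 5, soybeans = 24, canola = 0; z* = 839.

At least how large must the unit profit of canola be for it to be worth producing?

21

Check each constraint at x*: water 126/126 (tight); seed budget 68/68 (tight).
Dual feasibility on the basic columns requires 6·y_water + 4·y_seed budget = 43, 4·y_water + 2·y_seed budget = 26.
→ y_water = 4.5 and y_seed budget = 4.
canola enters the basis when its profit ≥ yᵀa₃ = 4.5·2 + 4·3 = 21.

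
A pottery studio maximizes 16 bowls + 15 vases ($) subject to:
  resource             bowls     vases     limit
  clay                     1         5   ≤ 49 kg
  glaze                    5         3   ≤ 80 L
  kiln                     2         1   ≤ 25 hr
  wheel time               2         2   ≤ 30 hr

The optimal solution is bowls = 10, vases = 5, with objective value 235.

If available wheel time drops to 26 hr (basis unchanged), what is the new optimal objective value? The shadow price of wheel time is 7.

207

Δb = -4, so new z* = 235 + (7)·(-4) = 235 − 28 = 207.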